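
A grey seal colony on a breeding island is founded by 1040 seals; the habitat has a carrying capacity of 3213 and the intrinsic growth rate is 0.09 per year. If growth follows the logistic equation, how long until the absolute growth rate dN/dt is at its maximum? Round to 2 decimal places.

8.19 years

Logistic growth is fastest at N = K/2 = 1606.5.
A = (K − N₀)/N₀ = 2.0894. Set K/(1 + A·e^(−rt)) = K/2 → A·e^(−rt) = 1.
e^(−0.09t) = 1/2.0894 = 0.478601, so t = ln(2.0894)/0.09 = 0.73689/0.09 = 8.1876.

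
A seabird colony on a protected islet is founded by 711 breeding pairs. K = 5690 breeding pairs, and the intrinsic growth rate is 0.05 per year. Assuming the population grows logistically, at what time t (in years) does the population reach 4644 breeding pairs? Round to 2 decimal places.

68.74 years

A = (K − N₀)/N₀ = (5690 − 711)/711 = 7.0028.
Solve 5690/(1 + 7.0028·e^(−0.05t)) = 4644: 1 + 7.0028·e^(−0.05t) = 1.2252, so e^(−0.05t) = 0.0321638.
−0.05·t = ln(0.0321638) = -3.4369, so t = 3.4369/0.05 = 68.738.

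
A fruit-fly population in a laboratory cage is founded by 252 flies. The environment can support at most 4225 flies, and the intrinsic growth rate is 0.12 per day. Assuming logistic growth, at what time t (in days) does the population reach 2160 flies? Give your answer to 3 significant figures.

A = (K − N₀)/N₀ = (4225 − 252)/252 = 15.766.
Solve 4225/(1 + 15.766·e^(−0.12t)) = 2160: 1 + 15.766·e^(−0.12t) = 1.956, so e^(−0.12t) = 0.0606385.
−0.12·t = ln(0.0606385) = -2.8028, so t = 2.8028/0.12 = 23.357.

23.4 days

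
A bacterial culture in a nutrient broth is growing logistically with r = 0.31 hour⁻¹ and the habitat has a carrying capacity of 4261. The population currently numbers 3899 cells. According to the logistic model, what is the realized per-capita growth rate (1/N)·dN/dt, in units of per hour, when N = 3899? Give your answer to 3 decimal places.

(1/N)·dN/dt = r(1 − N/K) = 0.31 × (1 − 3899/4261).
= 0.31 × 0.084957 = 0.026337.

0.026 per hour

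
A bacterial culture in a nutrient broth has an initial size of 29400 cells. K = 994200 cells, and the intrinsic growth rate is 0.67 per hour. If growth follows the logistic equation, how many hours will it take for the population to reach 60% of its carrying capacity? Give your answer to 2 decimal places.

A = (K − N₀)/N₀ = (994200 − 29400)/29400 = 32.816.
Solve 994200/(1 + 32.816·e^(−0.67t)) = 596520: 1 + 32.816·e^(−0.67t) = 1.6667, so e^(−0.67t) = 0.0203151.
−0.67·t = ln(0.0203151) = -3.8964, so t = 3.8964/0.67 = 5.8155.

5.82 hours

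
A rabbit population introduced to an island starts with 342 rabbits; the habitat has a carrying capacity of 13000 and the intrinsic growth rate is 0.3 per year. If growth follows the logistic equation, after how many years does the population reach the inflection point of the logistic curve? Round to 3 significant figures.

Logistic growth is fastest at N = K/2 = 6500.
A = (K − N₀)/N₀ = 37.012. Set K/(1 + A·e^(−rt)) = K/2 → A·e^(−rt) = 1.
e^(−0.3t) = 1/37.012 = 0.0270185, so t = ln(37.012)/0.3 = 3.6112/0.3 = 12.037.

12.0 years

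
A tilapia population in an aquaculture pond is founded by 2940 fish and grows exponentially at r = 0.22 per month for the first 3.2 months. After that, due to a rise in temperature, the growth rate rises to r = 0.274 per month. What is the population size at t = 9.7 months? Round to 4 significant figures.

35280 fish

Phase 1: N(3.2) = 2940·e^(0.22×3.2) = 2940·e^0.704 = 5944.16.
Phase 2 runs for 9.7 − 3.2 = 6.5 months at r = 0.274.
N(9.7) = 5944.16·e^(0.274×6.5) = 5944.16·e^1.781 = 35283.3.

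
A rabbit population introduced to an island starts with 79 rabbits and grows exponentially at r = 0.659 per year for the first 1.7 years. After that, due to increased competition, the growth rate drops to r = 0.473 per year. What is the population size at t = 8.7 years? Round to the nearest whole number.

6639 rabbits

Phase 1: N(1.7) = 79·e^(0.659×1.7) = 79·e^1.12 = 242.196.
Phase 2 runs for 8.7 − 1.7 = 7 years at r = 0.473.
N(8.7) = 242.196·e^(0.473×7) = 242.196·e^3.311 = 6639.21.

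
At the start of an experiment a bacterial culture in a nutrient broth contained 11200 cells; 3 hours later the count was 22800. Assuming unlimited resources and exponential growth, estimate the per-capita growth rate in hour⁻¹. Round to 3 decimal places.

0.237 per hour

From N(t) = N₀·e^(rt): e^(r·3) = 22800/11200 = 2.0357.
r·3 = ln(2.0357) = 0.71085, so r = 0.71085/3 = 0.23695.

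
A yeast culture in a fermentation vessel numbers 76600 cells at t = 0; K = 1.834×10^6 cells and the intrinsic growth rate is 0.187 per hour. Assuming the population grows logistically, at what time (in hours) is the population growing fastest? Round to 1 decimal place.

Logistic growth is fastest at N = K/2 = 917000.
A = (K − N₀)/N₀ = 22.943. Set K/(1 + A·e^(−rt)) = K/2 → A·e^(−rt) = 1.
e^(−0.187t) = 1/22.943 = 0.0435871, so t = ln(22.943)/0.187 = 3.133/0.187 = 16.754.

16.8 hours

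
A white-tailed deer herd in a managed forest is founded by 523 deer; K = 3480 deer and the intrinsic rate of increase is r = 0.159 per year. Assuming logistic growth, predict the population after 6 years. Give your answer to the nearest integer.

1095 deer

A = (K − N₀)/N₀ = (3480 − 523)/523 = 5.6539.
N(t) = K/(1 + A·e^(−rt)) = 3480/(1 + 5.6539×e^(−0.159×6)).
e^(−0.954) = 0.3852; denominator = 1 + 5.6539×0.3852 = 3.1779.
N = 3480/3.1779 = 1095.07.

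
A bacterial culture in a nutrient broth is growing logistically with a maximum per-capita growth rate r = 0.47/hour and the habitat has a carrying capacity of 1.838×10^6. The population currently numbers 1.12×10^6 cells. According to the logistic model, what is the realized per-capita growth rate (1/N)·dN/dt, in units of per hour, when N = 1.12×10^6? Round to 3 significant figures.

(1/N)·dN/dt = r(1 − N/K) = 0.47 × (1 − 1.12×10^6/1.838×10^6).
= 0.47 × 0.39064 = 0.1836.

0.184 per hour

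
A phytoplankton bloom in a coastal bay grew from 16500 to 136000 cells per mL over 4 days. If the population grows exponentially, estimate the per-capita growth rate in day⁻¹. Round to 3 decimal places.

From N(t) = N₀·e^(rt): e^(r·4) = 136000/16500 = 8.2424.
r·4 = ln(8.2424) = 2.1093, so r = 2.1093/4 = 0.52732.

0.527 per day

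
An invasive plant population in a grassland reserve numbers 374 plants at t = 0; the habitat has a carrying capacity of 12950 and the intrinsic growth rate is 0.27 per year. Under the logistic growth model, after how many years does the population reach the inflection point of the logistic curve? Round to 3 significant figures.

Logistic growth is fastest at N = K/2 = 6475.
A = (K − N₀)/N₀ = 33.626. Set K/(1 + A·e^(−rt)) = K/2 → A·e^(−rt) = 1.
e^(−0.27t) = 1/33.626 = 0.0297392, so t = ln(33.626)/0.27 = 3.5153/0.27 = 13.02.

13.0 years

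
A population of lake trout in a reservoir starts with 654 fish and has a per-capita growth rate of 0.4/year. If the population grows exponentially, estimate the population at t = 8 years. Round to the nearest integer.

16044 fish

N(t) = N₀·e^(rt) = 654 × e^(0.4×8) = 654 × e^3.2.
e^3.2 ≈ 24.533, so N ≈ 654 × 24.533 = 16044.3.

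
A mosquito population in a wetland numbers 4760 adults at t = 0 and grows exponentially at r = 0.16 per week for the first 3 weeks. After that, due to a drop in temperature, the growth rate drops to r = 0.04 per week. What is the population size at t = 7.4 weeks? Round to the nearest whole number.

9173 adults

Phase 1: N(3) = 4760·e^(0.16×3) = 4760·e^0.48 = 7692.51.
Phase 2 runs for 7.4 − 3 = 4.4 weeks at r = 0.04.
N(7.4) = 7692.51·e^(0.04×4.4) = 7692.51·e^0.176 = 9172.85.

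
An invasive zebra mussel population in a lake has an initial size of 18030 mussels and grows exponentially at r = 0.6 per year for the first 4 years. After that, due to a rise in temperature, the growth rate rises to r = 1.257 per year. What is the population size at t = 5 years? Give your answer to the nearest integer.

Phase 1: N(4) = 18030·e^(0.6×4) = 18030·e^2.4 = 198748.
Phase 2 runs for 5 − 4 = 1 years at r = 1.257.
N(5) = 198748·e^(1.257×1) = 198748·e^1.257 = 698571.

698571 mussels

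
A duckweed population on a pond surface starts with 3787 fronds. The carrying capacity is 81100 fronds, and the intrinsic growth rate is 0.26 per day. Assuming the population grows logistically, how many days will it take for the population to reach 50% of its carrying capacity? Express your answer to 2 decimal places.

11.60 days

A = (K − N₀)/N₀ = (81100 − 3787)/3787 = 20.415.
Solve 81100/(1 + 20.415·e^(−0.26t)) = 40550: 1 + 20.415·e^(−0.26t) = 2, so e^(−0.26t) = 0.0489827.
−0.26·t = ln(0.0489827) = -3.0163, so t = 3.0163/0.26 = 11.601.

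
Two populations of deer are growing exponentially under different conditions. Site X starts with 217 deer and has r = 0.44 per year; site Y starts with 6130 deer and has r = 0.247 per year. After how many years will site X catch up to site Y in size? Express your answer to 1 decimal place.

Set 217·e^(0.44t) = 6130·e^(0.247t).
e^((0.44 − 0.247)t) = 6130/217 → e^(0.193·t) = 28.249.
0.193·t = ln(28.249) = 3.3411, so t = 3.3411/0.193 = 17.311.

17.3 years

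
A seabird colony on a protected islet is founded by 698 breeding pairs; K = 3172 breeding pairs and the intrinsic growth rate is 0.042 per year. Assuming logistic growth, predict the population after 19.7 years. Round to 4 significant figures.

1244 breeding pairs

A = (K − N₀)/N₀ = (3172 − 698)/698 = 3.5444.
N(t) = K/(1 + A·e^(−rt)) = 3172/(1 + 3.5444×e^(−0.042×19.7)).
e^(−0.8274) = 0.43718; denominator = 1 + 3.5444×0.43718 = 2.5496.
N = 3172/2.5496 = 1244.14.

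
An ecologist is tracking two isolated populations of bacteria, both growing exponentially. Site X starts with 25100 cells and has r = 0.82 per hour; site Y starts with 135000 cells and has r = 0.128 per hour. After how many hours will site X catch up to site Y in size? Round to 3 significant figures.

2.43 hours

Set 25100·e^(0.82t) = 135000·e^(0.128t).
e^((0.82 − 0.128)t) = 135000/25100 → e^(0.692·t) = 5.3785.
0.692·t = ln(5.3785) = 1.6824, so t = 1.6824/0.692 = 2.4312.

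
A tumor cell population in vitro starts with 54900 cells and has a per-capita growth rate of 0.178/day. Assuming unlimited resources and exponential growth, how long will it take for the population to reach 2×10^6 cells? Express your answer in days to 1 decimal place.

20.2 days

Set N₀·e^(rt) = 2×10^6: e^(0.178·t) = 2×10^6/54900 = 36.43.
0.178·t = ln(36.43) = 3.5954, so t = 3.5954/0.178 = 20.199.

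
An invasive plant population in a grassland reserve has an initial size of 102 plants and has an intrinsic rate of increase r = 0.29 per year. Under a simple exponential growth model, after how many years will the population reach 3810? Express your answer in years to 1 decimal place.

12.5 years

Set N₀·e^(rt) = 3810: e^(0.29·t) = 3810/102 = 37.353.
0.29·t = ln(37.353) = 3.6204, so t = 3.6204/0.29 = 12.484.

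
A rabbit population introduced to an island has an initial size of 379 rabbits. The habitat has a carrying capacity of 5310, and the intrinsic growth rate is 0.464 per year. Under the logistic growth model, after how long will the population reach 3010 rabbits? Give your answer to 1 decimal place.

6.1 years

A = (K − N₀)/N₀ = (5310 − 379)/379 = 13.011.
Solve 5310/(1 + 13.011·e^(−0.464t)) = 3010: 1 + 13.011·e^(−0.464t) = 1.7641, so e^(−0.464t) = 0.0587308.
−0.464·t = ln(0.0587308) = -2.8348, so t = 2.8348/0.464 = 6.1095.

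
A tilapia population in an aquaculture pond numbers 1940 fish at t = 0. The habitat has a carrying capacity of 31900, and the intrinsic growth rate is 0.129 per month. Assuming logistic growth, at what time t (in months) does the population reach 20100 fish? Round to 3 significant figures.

25.3 months

A = (K − N₀)/N₀ = (31900 − 1940)/1940 = 15.443.
Solve 31900/(1 + 15.443·e^(−0.129t)) = 20100: 1 + 15.443·e^(−0.129t) = 1.5871, so e^(−0.129t) = 0.0380142.
−0.129·t = ln(0.0380142) = -3.2698, so t = 3.2698/0.129 = 25.347.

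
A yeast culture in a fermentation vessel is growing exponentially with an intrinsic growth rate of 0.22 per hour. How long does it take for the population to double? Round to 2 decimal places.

Doubling time t_d = ln(2)/r = 0.6931/0.22 = 3.1507.

3.15 hours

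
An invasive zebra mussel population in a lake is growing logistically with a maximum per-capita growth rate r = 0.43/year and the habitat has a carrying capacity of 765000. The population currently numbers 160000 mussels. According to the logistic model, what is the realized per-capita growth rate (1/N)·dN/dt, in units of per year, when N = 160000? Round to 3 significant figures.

(1/N)·dN/dt = r(1 − N/K) = 0.43 × (1 − 160000/765000).
= 0.43 × 0.79085 = 0.34007.

0.340 per year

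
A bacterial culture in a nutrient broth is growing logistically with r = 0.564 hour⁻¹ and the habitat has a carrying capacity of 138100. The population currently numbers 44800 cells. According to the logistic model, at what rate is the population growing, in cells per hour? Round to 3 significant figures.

17100 cells per hour

dN/dt = rN(1 − N/K) = 0.564 × 44800 × (1 − 44800/138100).
1 − 44800/138100 = 0.6756; dN/dt = 0.564 × 44800 × 0.6756 = 17070.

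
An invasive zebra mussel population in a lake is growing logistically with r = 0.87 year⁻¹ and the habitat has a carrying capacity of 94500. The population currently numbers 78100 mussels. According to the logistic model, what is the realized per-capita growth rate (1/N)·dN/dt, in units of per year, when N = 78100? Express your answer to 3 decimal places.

(1/N)·dN/dt = r(1 − N/K) = 0.87 × (1 − 78100/94500).
= 0.87 × 0.17354 = 0.15098.

0.151 per year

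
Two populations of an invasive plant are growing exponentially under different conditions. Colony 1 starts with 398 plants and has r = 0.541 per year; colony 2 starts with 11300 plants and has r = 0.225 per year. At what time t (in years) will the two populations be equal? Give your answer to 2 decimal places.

Set 398·e^(0.541t) = 11300·e^(0.225t).
e^((0.541 − 0.225)t) = 11300/398 → e^(0.316·t) = 28.392.
0.316·t = ln(28.392) = 3.3461, so t = 3.3461/0.316 = 10.589.

10.59 years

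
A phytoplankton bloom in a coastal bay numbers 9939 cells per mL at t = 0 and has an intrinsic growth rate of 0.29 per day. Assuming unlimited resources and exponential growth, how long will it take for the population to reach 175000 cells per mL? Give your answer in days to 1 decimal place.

9.9 days

Set N₀·e^(rt) = 175000: e^(0.29·t) = 175000/9939 = 17.607.
0.29·t = ln(17.607) = 2.8683, so t = 2.8683/0.29 = 9.8908.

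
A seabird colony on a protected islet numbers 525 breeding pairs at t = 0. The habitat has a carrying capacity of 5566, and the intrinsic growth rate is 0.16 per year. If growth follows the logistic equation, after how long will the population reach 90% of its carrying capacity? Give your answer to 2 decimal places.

A = (K − N₀)/N₀ = (5566 − 525)/525 = 9.6019.
Solve 5566/(1 + 9.6019·e^(−0.16t)) = 5009.4: 1 + 9.6019·e^(−0.16t) = 1.1111, so e^(−0.16t) = 0.0115718.
−0.16·t = ln(0.0115718) = -4.4592, so t = 4.4592/0.16 = 27.87.

27.87 years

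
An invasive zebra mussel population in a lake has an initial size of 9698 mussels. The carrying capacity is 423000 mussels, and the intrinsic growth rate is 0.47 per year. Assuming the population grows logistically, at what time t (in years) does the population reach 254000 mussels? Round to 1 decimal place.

8.9 years

A = (K − N₀)/N₀ = (423000 − 9698)/9698 = 42.617.
Solve 423000/(1 + 42.617·e^(−0.47t)) = 254000: 1 + 42.617·e^(−0.47t) = 1.6654, so e^(−0.47t) = 0.0156123.
−0.47·t = ln(0.0156123) = -4.1597, so t = 4.1597/0.47 = 8.8504.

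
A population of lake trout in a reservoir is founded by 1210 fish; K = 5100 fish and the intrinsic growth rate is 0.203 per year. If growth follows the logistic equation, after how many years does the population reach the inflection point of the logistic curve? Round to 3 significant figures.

5.75 years

Logistic growth is fastest at N = K/2 = 2550.
A = (K − N₀)/N₀ = 3.2149. Set K/(1 + A·e^(−rt)) = K/2 → A·e^(−rt) = 1.
e^(−0.203t) = 1/3.2149 = 0.311054, so t = ln(3.2149)/0.203 = 1.1678/0.203 = 5.7527.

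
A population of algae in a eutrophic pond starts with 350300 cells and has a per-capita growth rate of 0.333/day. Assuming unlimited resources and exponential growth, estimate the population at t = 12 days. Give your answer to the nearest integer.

N(t) = N₀·e^(rt) = 350300 × e^(0.333×12) = 350300 × e^3.996.
e^3.996 ≈ 54.38, so N ≈ 350300 × 54.38 = 1.904938×10^7.

19049382 cells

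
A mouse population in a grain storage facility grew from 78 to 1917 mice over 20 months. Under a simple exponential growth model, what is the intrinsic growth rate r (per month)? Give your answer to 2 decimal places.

0.16 per month

From N(t) = N₀·e^(rt): e^(r·20) = 1917/78 = 24.577.
r·20 = ln(24.577) = 3.2018, so r = 3.2018/20 = 0.16009.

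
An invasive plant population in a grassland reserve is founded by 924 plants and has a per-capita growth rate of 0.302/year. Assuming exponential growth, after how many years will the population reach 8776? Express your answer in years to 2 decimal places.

7.45 years

Set N₀·e^(rt) = 8776: e^(0.302·t) = 8776/924 = 9.4978.
0.302·t = ln(9.4978) = 2.2511, so t = 2.2511/0.302 = 7.4539.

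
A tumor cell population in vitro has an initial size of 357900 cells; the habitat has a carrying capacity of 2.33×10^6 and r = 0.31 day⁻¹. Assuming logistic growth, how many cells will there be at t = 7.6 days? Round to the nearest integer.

1530519 cells

A = (K − N₀)/N₀ = (2.33×10^6 − 357900)/357900 = 5.5102.
N(t) = K/(1 + A·e^(−rt)) = 2.33×10^6/(1 + 5.5102×e^(−0.31×7.6)).
e^(−2.356) = 0.094799; denominator = 1 + 5.5102×0.094799 = 1.5224.
N = 2.33×10^6/1.5224 = 1.530519×10^6.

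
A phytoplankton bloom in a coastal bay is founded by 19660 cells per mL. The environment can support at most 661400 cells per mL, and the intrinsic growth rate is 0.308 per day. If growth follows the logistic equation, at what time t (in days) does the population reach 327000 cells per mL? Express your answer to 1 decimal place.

A = (K − N₀)/N₀ = (661400 − 19660)/19660 = 32.642.
Solve 661400/(1 + 32.642·e^(−0.308t)) = 327000: 1 + 32.642·e^(−0.308t) = 2.0226, so e^(−0.308t) = 0.0313287.
−0.308·t = ln(0.0313287) = -3.4632, so t = 3.4632/0.308 = 11.244.

11.2 days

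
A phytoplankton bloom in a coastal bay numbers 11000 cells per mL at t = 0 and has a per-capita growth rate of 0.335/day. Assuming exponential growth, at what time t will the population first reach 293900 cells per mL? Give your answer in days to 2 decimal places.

Set N₀·e^(rt) = 293900: e^(0.335·t) = 293900/11000 = 26.718.
0.335·t = ln(26.718) = 3.2853, so t = 3.2853/0.335 = 9.807.

9.81 days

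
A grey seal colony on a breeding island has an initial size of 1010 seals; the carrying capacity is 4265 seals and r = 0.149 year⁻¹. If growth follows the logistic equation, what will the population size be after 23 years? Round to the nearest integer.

A = (K − N₀)/N₀ = (4265 − 1010)/1010 = 3.2228.
N(t) = K/(1 + A·e^(−rt)) = 4265/(1 + 3.2228×e^(−0.149×23)).
e^(−3.427) = 0.032484; denominator = 1 + 3.2228×0.032484 = 1.1047.
N = 4265/1.1047 = 3860.81.

3861 seals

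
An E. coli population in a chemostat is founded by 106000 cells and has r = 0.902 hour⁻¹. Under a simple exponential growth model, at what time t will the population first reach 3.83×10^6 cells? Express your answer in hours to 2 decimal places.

3.98 hours

Set N₀·e^(rt) = 3.83×10^6: e^(0.902·t) = 3.83×10^6/106000 = 36.132.
0.902·t = ln(36.132) = 3.5872, so t = 3.5872/0.902 = 3.9769.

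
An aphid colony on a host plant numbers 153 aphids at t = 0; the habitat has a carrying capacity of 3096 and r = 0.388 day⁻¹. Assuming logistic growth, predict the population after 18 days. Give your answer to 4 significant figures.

A = (K − N₀)/N₀ = (3096 − 153)/153 = 19.235.
N(t) = K/(1 + A·e^(−rt)) = 3096/(1 + 19.235×e^(−0.388×18)).
e^(−6.984) = 0.00092659; denominator = 1 + 19.235×0.00092659 = 1.0178.
N = 3096/1.0178 = 3041.79.

3042 aphids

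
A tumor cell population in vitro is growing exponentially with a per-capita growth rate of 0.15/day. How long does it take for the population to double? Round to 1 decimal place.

Doubling time t_d = ln(2)/r = 0.6931/0.15 = 4.621.

4.6 days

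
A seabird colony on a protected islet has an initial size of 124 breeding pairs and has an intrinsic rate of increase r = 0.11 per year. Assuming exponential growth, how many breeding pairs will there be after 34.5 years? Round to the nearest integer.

N(t) = N₀·e^(rt) = 124 × e^(0.11×34.5) = 124 × e^3.795.
e^3.795 ≈ 44.478, so N ≈ 124 × 44.478 = 5515.3.

5515 breeding pairs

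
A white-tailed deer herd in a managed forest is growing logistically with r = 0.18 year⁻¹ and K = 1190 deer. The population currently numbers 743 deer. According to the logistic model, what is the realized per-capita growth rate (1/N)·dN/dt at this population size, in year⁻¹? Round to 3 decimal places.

(1/N)·dN/dt = r(1 − N/K) = 0.18 × (1 − 743/1190).
= 0.18 × 0.37563 = 0.067613.

0.068 per year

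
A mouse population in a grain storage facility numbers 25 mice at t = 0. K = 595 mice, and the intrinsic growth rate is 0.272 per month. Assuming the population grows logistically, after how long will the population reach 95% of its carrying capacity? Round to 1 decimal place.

22.3 months

A = (K − N₀)/N₀ = (595 − 25)/25 = 22.8.
Solve 595/(1 + 22.8·e^(−0.272t)) = 565.25: 1 + 22.8·e^(−0.272t) = 1.0526, so e^(−0.272t) = 0.0023084.
−0.272·t = ln(0.0023084) = -6.0712, so t = 6.0712/0.272 = 22.321.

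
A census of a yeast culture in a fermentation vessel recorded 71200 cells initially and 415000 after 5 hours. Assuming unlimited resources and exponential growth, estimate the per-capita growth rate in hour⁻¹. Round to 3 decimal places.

0.353 per hour

From N(t) = N₀·e^(rt): e^(r·5) = 415000/71200 = 5.8287.
r·5 = ln(5.8287) = 1.7628, so r = 1.7628/5 = 0.35256.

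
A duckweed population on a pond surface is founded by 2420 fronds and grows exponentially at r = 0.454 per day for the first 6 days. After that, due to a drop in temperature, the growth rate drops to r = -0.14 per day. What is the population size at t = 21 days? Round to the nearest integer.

Phase 1: N(6) = 2420·e^(0.454×6) = 2420·e^2.724 = 36883.6.
Phase 2 runs for 21 − 6 = 15 days at r = -0.14.
N(21) = 36883.6·e^(-0.14×15) = 36883.6·e^-2.1 = 4516.64.

4517 fronds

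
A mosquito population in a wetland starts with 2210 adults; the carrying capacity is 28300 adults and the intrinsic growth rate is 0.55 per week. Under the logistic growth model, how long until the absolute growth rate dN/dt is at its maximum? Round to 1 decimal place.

Logistic growth is fastest at N = K/2 = 14150.
A = (K − N₀)/N₀ = 11.805. Set K/(1 + A·e^(−rt)) = K/2 → A·e^(−rt) = 1.
e^(−0.55t) = 1/11.805 = 0.0847068, so t = ln(11.805)/0.55 = 2.4686/0.55 = 4.4883.

4.5 weeks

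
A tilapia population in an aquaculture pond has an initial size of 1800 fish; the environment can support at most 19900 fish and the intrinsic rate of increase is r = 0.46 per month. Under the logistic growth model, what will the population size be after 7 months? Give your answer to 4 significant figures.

A = (K − N₀)/N₀ = (19900 − 1800)/1800 = 10.056.
N(t) = K/(1 + A·e^(−rt)) = 19900/(1 + 10.056×e^(−0.46×7)).
e^(−3.22) = 0.039955; denominator = 1 + 10.056×0.039955 = 1.4018.
N = 19900/1.4018 = 14196.3.

14200 fish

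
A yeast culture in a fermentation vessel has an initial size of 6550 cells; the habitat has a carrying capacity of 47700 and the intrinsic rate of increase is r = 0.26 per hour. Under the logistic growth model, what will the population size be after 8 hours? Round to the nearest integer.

26725 cells

A = (K − N₀)/N₀ = (47700 − 6550)/6550 = 6.2824.
N(t) = K/(1 + A·e^(−rt)) = 47700/(1 + 6.2824×e^(−0.26×8)).
e^(−2.08) = 0.12493; denominator = 1 + 6.2824×0.12493 = 1.7849.
N = 47700/1.7849 = 26724.7.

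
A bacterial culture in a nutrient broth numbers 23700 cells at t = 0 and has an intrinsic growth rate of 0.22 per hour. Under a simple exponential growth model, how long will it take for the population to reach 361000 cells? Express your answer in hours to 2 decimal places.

12.38 hours

Set N₀·e^(rt) = 361000: e^(0.22·t) = 361000/23700 = 15.232.
0.22·t = ln(15.232) = 2.7234, so t = 2.7234/0.22 = 12.379.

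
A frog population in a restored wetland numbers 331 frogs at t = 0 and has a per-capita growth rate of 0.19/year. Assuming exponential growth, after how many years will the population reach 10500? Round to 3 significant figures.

18.2 years

Set N₀·e^(rt) = 10500: e^(0.19·t) = 10500/331 = 31.722.
0.19·t = ln(31.722) = 3.457, so t = 3.457/0.19 = 18.195.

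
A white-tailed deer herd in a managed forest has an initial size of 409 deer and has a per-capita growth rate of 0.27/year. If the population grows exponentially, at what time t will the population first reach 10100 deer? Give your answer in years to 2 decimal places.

11.88 years

Set N₀·e^(rt) = 10100: e^(0.27·t) = 10100/409 = 24.694.
0.27·t = ln(24.694) = 3.2066, so t = 3.2066/0.27 = 11.876.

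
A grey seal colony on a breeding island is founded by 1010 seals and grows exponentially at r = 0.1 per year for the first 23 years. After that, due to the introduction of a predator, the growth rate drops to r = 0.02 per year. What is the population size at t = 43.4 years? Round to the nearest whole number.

Phase 1: N(23) = 1010·e^(0.1×23) = 1010·e^2.3 = 10073.9.
Phase 2 runs for 43.4 − 23 = 20.4 years at r = 0.02.
N(43.4) = 10073.9·e^(0.02×20.4) = 10073.9·e^0.408 = 15149.2.

15149 seals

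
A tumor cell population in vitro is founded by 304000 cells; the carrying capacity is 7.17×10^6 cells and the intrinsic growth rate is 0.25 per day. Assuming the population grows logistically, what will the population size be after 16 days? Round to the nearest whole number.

A = (K − N₀)/N₀ = (7.17×10^6 − 304000)/304000 = 22.586.
N(t) = K/(1 + A·e^(−rt)) = 7.17×10^6/(1 + 22.586×e^(−0.25×16)).
e^(−4) = 0.018316; denominator = 1 + 22.586×0.018316 = 1.4137.
N = 7.17×10^6/1.4137 = 5.071911×10^6.

5071911 cells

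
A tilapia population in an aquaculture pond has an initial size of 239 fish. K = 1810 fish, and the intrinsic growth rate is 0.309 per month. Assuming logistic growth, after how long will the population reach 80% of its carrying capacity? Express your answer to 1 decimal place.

A = (K − N₀)/N₀ = (1810 − 239)/239 = 6.5732.
Solve 1810/(1 + 6.5732·e^(−0.309t)) = 1448: 1 + 6.5732·e^(−0.309t) = 1.25, so e^(−0.309t) = 0.0380331.
−0.309·t = ln(0.0380331) = -3.2693, so t = 3.2693/0.309 = 10.58.

10.6 months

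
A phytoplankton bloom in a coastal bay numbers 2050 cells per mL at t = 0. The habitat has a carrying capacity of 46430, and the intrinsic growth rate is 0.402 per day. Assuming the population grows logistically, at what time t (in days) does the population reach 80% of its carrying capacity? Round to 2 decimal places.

11.10 days

A = (K − N₀)/N₀ = (46430 − 2050)/2050 = 21.649.
Solve 46430/(1 + 21.649·e^(−0.402t)) = 37144: 1 + 21.649·e^(−0.402t) = 1.25, so e^(−0.402t) = 0.011548.
−0.402·t = ln(0.011548) = -4.4612, so t = 4.4612/0.402 = 11.098.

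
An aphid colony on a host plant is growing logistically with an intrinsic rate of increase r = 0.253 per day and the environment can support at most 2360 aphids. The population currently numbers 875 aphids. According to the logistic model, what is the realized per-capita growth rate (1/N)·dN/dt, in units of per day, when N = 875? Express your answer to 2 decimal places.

0.16 per day

(1/N)·dN/dt = r(1 − N/K) = 0.253 × (1 − 875/2360).
= 0.253 × 0.62924 = 0.1592.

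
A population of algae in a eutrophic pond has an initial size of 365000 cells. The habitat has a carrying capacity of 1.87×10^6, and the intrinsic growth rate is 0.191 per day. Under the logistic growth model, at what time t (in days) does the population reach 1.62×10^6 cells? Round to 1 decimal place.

A = (K − N₀)/N₀ = (1.87×10^6 − 365000)/365000 = 4.1233.
Solve 1.87×10^6/(1 + 4.1233·e^(−0.191t)) = 1.62×10^6: 1 + 4.1233·e^(−0.191t) = 1.1543, so e^(−0.191t) = 0.0374267.
−0.191·t = ln(0.0374267) = -3.2854, so t = 3.2854/0.191 = 17.201.

17.2 days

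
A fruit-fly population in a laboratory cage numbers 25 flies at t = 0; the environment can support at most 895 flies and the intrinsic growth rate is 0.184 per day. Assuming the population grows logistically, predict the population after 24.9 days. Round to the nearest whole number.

A = (K − N₀)/N₀ = (895 − 25)/25 = 34.8.
N(t) = K/(1 + A·e^(−rt)) = 895/(1 + 34.8×e^(−0.184×24.9)).
e^(−4.582) = 0.010239; denominator = 1 + 34.8×0.010239 = 1.3563.
N = 895/1.3563 = 659.884.

660 flies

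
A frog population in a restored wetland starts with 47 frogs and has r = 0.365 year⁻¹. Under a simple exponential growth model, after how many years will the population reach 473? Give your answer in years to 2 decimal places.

Set N₀·e^(rt) = 473: e^(0.365·t) = 473/47 = 10.064.
0.365·t = ln(10.064) = 2.3089, so t = 2.3089/0.365 = 6.3259.

6.33 years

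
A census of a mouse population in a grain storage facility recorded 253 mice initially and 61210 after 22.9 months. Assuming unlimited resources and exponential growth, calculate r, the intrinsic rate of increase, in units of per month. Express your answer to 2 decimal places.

0.24 per month

From N(t) = N₀·e^(rt): e^(r·22.9) = 61210/253 = 241.94.
r·22.9 = ln(241.94) = 5.4887, so r = 5.4887/22.9 = 0.23968.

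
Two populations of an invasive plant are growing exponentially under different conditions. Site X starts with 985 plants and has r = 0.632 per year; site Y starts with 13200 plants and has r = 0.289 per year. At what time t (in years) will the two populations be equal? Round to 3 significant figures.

Set 985·e^(0.632t) = 13200·e^(0.289t).
e^((0.632 − 0.289)t) = 13200/985 → e^(0.343·t) = 13.401.
0.343·t = ln(13.401) = 2.5953, so t = 2.5953/0.343 = 7.5666.

7.57 years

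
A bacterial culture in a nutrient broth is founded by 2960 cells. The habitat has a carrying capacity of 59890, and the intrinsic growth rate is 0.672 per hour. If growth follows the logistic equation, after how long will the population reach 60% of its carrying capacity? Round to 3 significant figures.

A = (K − N₀)/N₀ = (59890 − 2960)/2960 = 19.233.
Solve 59890/(1 + 19.233·e^(−0.672t)) = 35934: 1 + 19.233·e^(−0.672t) = 1.6667, so e^(−0.672t) = 0.0346625.
−0.672·t = ln(0.0346625) = -3.3621, so t = 3.3621/0.672 = 5.0031.

5.00 hours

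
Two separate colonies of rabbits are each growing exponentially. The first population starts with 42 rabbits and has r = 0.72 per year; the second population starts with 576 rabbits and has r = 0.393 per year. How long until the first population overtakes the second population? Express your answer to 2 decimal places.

Set 42·e^(0.72t) = 576·e^(0.393t).
e^((0.72 − 0.393)t) = 576/42 → e^(0.327·t) = 13.714.
0.327·t = ln(13.714) = 2.6184, so t = 2.6184/0.327 = 8.0075.

8.01 years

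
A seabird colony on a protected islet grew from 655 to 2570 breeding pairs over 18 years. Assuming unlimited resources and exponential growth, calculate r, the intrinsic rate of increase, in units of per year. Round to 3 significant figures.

From N(t) = N₀·e^(rt): e^(r·18) = 2570/655 = 3.9237.
r·18 = ln(3.9237) = 1.367, so r = 1.367/18 = 0.075946.

0.0759 per year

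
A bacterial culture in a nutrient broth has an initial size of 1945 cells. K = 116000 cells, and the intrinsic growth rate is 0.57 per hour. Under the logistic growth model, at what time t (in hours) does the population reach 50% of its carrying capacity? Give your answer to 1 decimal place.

A = (K − N₀)/N₀ = (116000 − 1945)/1945 = 58.64.
Solve 116000/(1 + 58.64·e^(−0.57t)) = 58000: 1 + 58.64·e^(−0.57t) = 2, so e^(−0.57t) = 0.0170532.
−0.57·t = ln(0.0170532) = -4.0714, so t = 4.0714/0.57 = 7.1428.

7.1 hours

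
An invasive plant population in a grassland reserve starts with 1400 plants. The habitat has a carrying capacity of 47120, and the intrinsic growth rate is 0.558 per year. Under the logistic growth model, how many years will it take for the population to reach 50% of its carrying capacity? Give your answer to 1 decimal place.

6.2 years

A = (K − N₀)/N₀ = (47120 − 1400)/1400 = 32.657.
Solve 47120/(1 + 32.657·e^(−0.558t)) = 23560: 1 + 32.657·e^(−0.558t) = 2, so e^(−0.558t) = 0.0306212.
−0.558·t = ln(0.0306212) = -3.4861, so t = 3.4861/0.558 = 6.2474.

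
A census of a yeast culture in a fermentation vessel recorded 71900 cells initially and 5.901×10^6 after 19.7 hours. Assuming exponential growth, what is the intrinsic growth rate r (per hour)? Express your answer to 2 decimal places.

0.22 per hour

From N(t) = N₀·e^(rt): e^(r·19.7) = 5.901×10^6/71900 = 82.072.
r·19.7 = ln(82.072) = 4.4076, so r = 4.4076/19.7 = 0.22374.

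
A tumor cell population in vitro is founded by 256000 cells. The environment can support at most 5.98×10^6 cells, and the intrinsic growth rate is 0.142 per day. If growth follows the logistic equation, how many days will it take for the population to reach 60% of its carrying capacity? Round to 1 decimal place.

24.7 days

A = (K − N₀)/N₀ = (5.98×10^6 − 256000)/256000 = 22.359.
Solve 5.98×10^6/(1 + 22.359·e^(−0.142t)) = 3.588×10^6: 1 + 22.359·e^(−0.142t) = 1.6667, so e^(−0.142t) = 0.029816.
−0.142·t = ln(0.029816) = -3.5127, so t = 3.5127/0.142 = 24.737.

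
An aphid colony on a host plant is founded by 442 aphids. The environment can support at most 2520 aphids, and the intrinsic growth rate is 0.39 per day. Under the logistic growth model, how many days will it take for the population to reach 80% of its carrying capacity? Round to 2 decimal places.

7.52 days

A = (K − N₀)/N₀ = (2520 − 442)/442 = 4.7014.
Solve 2520/(1 + 4.7014·e^(−0.39t)) = 2016: 1 + 4.7014·e^(−0.39t) = 1.25, so e^(−0.39t) = 0.0531761.
−0.39·t = ln(0.0531761) = -2.9341, so t = 2.9341/0.39 = 7.5235.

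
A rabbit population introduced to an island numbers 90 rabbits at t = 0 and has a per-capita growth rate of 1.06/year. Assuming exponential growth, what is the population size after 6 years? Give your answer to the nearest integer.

N(t) = N₀·e^(rt) = 90 × e^(1.06×6) = 90 × e^6.36.
e^6.36 ≈ 578.25, so N ≈ 90 × 578.25 = 52042.2.

52042 rabbits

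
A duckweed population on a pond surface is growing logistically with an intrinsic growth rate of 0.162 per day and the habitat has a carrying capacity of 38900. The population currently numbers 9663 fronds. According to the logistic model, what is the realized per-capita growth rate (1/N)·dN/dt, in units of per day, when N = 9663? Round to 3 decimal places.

0.122 per day

(1/N)·dN/dt = r(1 − N/K) = 0.162 × (1 − 9663/38900).
= 0.162 × 0.75159 = 0.12176.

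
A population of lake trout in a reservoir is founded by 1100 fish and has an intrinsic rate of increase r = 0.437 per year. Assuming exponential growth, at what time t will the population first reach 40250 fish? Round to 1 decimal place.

8.2 years

Set N₀·e^(rt) = 40250: e^(0.437·t) = 40250/1100 = 36.591.
0.437·t = ln(36.591) = 3.5998, so t = 3.5998/0.437 = 8.2375.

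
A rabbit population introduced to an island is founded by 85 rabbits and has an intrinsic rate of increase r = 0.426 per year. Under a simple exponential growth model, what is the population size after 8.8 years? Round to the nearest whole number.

3610 rabbits

N(t) = N₀·e^(rt) = 85 × e^(0.426×8.8) = 85 × e^3.749.
e^3.749 ≈ 42.47, so N ≈ 85 × 42.47 = 3609.96.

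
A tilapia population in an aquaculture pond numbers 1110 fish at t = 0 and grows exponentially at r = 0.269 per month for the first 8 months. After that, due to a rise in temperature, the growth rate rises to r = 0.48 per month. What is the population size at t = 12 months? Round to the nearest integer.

65128 fish

Phase 1: N(8) = 1110·e^(0.269×8) = 1110·e^2.152 = 9548.27.
Phase 2 runs for 12 − 8 = 4 months at r = 0.48.
N(12) = 9548.27·e^(0.48×4) = 9548.27·e^1.92 = 65128.4.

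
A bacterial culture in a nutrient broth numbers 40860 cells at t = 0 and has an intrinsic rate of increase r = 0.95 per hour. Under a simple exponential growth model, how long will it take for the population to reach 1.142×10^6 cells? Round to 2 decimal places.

Set N₀·e^(rt) = 1.142×10^6: e^(0.95·t) = 1.142×10^6/40860 = 27.949.
0.95·t = ln(27.949) = 3.3304, so t = 3.3304/0.95 = 3.5057.

3.51 hours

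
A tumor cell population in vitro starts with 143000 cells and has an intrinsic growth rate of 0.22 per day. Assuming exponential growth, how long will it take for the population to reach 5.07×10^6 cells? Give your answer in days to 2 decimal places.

Set N₀·e^(rt) = 5.07×10^6: e^(0.22·t) = 5.07×10^6/143000 = 35.455.
0.22·t = ln(35.455) = 3.5683, so t = 3.5683/0.22 = 16.219.

16.22 days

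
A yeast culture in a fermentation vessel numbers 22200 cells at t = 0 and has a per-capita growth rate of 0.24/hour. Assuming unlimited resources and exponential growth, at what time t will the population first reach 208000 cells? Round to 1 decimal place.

Set N₀·e^(rt) = 208000: e^(0.24·t) = 208000/22200 = 9.3694.
0.24·t = ln(9.3694) = 2.2374, so t = 2.2374/0.24 = 9.3227.

9.3 hours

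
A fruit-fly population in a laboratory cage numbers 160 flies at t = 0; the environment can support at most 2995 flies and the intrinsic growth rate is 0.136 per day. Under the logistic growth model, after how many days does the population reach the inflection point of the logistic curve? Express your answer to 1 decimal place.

Logistic growth is fastest at N = K/2 = 1497.5.
A = (K − N₀)/N₀ = 17.719. Set K/(1 + A·e^(−rt)) = K/2 → A·e^(−rt) = 1.
e^(−0.136t) = 1/17.719 = 0.0564374, so t = ln(17.719)/0.136 = 2.8746/0.136 = 21.137.

21.1 days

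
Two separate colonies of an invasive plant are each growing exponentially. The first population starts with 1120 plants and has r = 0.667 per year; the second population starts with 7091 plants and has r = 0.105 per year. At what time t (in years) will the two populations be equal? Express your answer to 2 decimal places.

3.28 years

Set 1120·e^(0.667t) = 7091·e^(0.105t).
e^((0.667 − 0.105)t) = 7091/1120 → e^(0.562·t) = 6.3312.
0.562·t = ln(6.3312) = 1.8455, so t = 1.8455/0.562 = 3.2838.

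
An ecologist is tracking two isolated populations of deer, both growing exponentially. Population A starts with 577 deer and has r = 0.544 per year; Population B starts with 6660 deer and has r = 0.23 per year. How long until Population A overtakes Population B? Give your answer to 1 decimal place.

7.8 years

Set 577·e^(0.544t) = 6660·e^(0.23t).
e^((0.544 − 0.23)t) = 6660/577 → e^(0.314·t) = 11.542.
0.314·t = ln(11.542) = 2.446, so t = 2.446/0.314 = 7.7899.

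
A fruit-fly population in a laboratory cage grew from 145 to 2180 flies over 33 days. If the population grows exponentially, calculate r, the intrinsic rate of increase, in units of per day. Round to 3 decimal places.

0.082 per day

From N(t) = N₀·e^(rt): e^(r·33) = 2180/145 = 15.034.
r·33 = ln(15.034) = 2.7103, so r = 2.7103/33 = 0.082132.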